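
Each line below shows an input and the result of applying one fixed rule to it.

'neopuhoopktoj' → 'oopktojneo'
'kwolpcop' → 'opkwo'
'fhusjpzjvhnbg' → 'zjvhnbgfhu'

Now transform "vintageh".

ehvin

The rule is to move the first 3 characters to the end (rotate left by 3), then delete the first 3 characters.
"vintageh" → "tagehvin" → "ehvin".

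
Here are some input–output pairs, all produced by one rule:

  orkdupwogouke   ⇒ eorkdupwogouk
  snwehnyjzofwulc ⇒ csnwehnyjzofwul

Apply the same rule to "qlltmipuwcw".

wqlltmipuwc

The transformation: move the last character to the front.
So "qlltmipuwcw" becomes "wqlltmipuwc".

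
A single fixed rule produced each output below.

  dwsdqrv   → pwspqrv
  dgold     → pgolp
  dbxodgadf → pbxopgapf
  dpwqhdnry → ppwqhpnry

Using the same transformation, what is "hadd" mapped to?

happ

What's happening: replace every "d" with "p".
On "hadd" that produces "happ".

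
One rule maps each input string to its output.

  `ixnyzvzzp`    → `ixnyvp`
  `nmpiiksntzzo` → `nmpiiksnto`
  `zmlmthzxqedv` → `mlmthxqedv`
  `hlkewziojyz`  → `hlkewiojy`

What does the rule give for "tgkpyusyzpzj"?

tgkpyusypj

What's happening: remove every "z".
For "tgkpyusyzpzj" the result is "tgkpyusypj".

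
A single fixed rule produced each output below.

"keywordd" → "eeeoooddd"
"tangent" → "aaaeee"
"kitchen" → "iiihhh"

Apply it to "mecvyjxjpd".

eeeyyyjjj

Looking at the pairs, the operation is to keep one character in every 3, starting at position 2 (positions 2nd, 5th, 8th, ...), then repeat every character 3 times.
"mecvyjxjpd" → "eyj" → "eeeyyyjjj".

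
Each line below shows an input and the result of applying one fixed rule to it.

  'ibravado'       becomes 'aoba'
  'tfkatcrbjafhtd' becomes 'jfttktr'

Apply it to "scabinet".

The transformation: swap the front and back halves of the string, then keep every other character starting from the second (positions 2nd, 4th, 6th, ...).
Applying both steps to "scabinet": "inetscab", then "ntcb".

ntcb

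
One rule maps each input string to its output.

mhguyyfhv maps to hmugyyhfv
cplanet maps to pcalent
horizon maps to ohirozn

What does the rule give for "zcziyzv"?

In each case the input is transformed by: swap each adjacent pair of characters (1↔2, 3↔4, ...).
Applying that to "zcziyzv" gives "czizzyv".

czizzyv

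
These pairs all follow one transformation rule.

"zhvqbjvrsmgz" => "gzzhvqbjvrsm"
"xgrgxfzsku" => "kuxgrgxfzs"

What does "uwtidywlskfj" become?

fjuwtidywlsk

The transformation: move the last 2 characters to the front (rotate right by 2).
Doing the same to "uwtidywlskfj": "fjuwtidywlsk".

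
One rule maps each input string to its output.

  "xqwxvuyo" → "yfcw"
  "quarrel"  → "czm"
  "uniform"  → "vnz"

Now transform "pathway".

The pattern: shift every letter 8 places forward in the alphabet (wrapping around), then keep every other character starting from the second (positions 2nd, 4th, 6th, ...).
Starting from "pathway": after the first operation, "xibpeig"; after the second, "ipi".

ipi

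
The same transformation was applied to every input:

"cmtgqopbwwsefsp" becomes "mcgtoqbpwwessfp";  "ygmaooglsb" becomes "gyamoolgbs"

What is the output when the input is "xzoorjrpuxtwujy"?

Looking at the pairs, the operation is to swap each adjacent pair of characters (1↔2, 3↔4, ...).
"xzoorjrpuxtwujy" → "zxoojrprxuwtjuy".

zxoojrprxuwtjuy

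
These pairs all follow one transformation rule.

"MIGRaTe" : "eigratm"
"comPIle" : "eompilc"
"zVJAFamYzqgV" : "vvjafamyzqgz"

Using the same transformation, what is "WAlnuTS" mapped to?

Rule — swap the first and last characters, then convert every letter to lowercase.
"WAlnuTS" → "SAlnuTW" → "salnutw".

salnutw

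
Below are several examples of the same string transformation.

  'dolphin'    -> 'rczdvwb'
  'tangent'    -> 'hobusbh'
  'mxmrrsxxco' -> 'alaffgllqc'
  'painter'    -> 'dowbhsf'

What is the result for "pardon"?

The pattern: shift every letter 12 places backward in the alphabet (wrapping around).
On "pardon" that produces "dofrcb".

dofrcb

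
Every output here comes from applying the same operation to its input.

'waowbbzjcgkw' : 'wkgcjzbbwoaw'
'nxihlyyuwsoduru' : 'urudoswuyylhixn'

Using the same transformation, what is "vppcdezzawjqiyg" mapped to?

gyiqjwazzedcppv

In each case the input is transformed by: reverse the string.
"vppcdezzawjqiyg" → "gyiqjwazzedcppv".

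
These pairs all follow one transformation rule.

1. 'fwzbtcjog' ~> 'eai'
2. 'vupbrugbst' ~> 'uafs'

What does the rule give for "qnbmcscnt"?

What's happening: keep one character in every 3, starting at position 1 (positions 1st, 4th, 7th, ...), then shift every letter 1 place backward in the alphabet (wrapping around).
Applying that to "qnbmcscnt" gives "plb".

plb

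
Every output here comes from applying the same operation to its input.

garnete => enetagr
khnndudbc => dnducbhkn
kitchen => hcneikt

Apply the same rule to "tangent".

egtnatn

What's happening: move the first 3 characters to the end (rotate left by 3), then swap each adjacent pair of characters (1↔2, 3↔4, ...).
For "tangent", step one produces "genttan"; step two turns that into "egtnatn".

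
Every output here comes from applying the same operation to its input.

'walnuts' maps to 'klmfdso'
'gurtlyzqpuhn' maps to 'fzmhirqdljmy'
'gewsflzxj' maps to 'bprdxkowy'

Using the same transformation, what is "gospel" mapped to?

dwhkgy

What's happening: reverse the string, then shift every letter 8 places backward in the alphabet (wrapping around).
Applying both steps to "gospel": "lepsog", then "dwhkgy".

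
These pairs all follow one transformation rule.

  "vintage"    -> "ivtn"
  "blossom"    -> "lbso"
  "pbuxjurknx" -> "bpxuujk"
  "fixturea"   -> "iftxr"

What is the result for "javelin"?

ajev

What's happening: swap each adjacent pair of characters (1↔2, 3↔4, ...), then delete the last 3 characters.
Working it through for "javelin": intermediate "ajeviln", final "ajev".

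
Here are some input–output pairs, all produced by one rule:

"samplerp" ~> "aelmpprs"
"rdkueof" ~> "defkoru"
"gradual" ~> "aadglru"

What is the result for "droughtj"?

In each case the input is transformed by: sort the characters into alphabetical order.
So "droughtj" becomes "dghjortu".

dghjortu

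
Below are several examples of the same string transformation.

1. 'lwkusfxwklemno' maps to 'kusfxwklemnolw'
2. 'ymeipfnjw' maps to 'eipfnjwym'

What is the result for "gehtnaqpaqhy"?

htnaqpaqhyge

In each case the input is transformed by: move the first 2 characters to the end (rotate left by 2).
So "gehtnaqpaqhy" becomes "htnaqpaqhyge".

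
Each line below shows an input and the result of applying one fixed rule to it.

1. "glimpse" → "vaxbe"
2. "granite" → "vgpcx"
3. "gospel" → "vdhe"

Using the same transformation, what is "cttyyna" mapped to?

riinn

In each case the input is transformed by: delete the last 2 characters, then shift every letter 11 places backward in the alphabet (wrapping around).
For "cttyyna", step one produces "cttyy"; step two turns that into "riinn".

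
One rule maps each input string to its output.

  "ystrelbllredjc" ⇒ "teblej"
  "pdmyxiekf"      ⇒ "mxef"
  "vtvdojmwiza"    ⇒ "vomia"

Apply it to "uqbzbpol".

Looking at the pairs, the operation is to delete the first character, then keep every other character starting from the second (positions 2nd, 4th, 6th, ...).
Starting from "uqbzbpol": after the first operation, "qbzbpol"; after the second, "bbo".

bbo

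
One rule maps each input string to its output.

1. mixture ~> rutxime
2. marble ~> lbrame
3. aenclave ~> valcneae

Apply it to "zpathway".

Each output is the input with this applied: move the last character to the front, then reverse the string.
Starting from "zpathway": after the first operation, "yzpathwa"; after the second, "awhtapzy".

awhtapzy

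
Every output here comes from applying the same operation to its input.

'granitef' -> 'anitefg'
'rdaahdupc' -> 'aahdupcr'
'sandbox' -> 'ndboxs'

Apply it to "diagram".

Looking at the pairs, the operation is to move the first character to the end, then delete the first character.
On "diagram": the first step gives "iagramd", and the second then gives "agramd".

agramd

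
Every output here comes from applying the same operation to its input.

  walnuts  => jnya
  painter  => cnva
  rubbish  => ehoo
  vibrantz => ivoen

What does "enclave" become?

rapy

Each output is the input with this applied: shift every letter 13 places forward in the alphabet (wrapping around) — i.e. ROT13, then delete the last 3 characters.
Starting from "enclave": after the first operation, "rapynir"; after the second, "rapy".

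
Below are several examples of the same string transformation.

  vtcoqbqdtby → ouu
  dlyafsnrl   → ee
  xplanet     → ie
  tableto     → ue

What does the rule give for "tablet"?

Each output is the input with this applied: shift every letter 7 places backward in the alphabet (wrapping around), then keep only the vowels.
Starting from "tablet": after the first operation, "mtuexm"; after the second, "ue".

ue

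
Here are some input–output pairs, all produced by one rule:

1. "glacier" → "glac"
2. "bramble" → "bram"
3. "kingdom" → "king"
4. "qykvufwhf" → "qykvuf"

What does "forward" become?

In each case the input is transformed by: delete the last 3 characters.
For "forward" the result is "forw".

forw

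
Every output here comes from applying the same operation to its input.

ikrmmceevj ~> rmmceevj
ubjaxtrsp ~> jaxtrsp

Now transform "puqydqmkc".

qydqmkc

The rule is to delete the first 2 characters.
So "puqydqmkc" becomes "qydqmkc".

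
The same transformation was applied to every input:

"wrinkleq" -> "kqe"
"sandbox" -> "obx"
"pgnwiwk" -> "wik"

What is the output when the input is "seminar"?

anr

The rule is to swap each adjacent pair of characters (1↔2, 3↔4, ...), then keep only the last 3 characters.
On "seminar": the first step gives "esimanr", and the second then gives "anr".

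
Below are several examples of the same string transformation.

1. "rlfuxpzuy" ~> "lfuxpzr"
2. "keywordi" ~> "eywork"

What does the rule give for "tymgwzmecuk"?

In each case the input is transformed by: delete the last 2 characters, then move the first character to the end.
Starting from "tymgwzmecuk": after the first operation, "tymgwzmec"; after the second, "ymgwzmect".

ymgwzmect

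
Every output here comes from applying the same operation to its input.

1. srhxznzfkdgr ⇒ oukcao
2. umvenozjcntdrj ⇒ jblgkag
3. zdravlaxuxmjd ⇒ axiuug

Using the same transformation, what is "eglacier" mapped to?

Looking at the pairs, the operation is to shift every letter 3 places backward in the alphabet (wrapping around), then keep every other character starting from the second (positions 2nd, 4th, 6th, ...).
On "eglacier": the first step gives "bdixzfbo", and the second then gives "dxfo".

dxfo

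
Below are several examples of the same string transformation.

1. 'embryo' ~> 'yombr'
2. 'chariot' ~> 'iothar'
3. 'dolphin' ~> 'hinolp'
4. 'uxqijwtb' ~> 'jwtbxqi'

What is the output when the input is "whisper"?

perhis

The rule is to delete the first character, then move the first 3 characters to the end (rotate left by 3).
"whisper" → "hisper" → "perhis".
(Check on "chariot": → "hariot" → "iothar" ✓)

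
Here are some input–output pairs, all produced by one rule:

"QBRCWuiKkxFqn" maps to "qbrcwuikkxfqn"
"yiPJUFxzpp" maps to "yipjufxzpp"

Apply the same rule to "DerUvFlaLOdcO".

deruvflalodco

Rule — convert every letter to lowercase.
Applying that to "DerUvFlaLOdcO" gives "deruvflalodco".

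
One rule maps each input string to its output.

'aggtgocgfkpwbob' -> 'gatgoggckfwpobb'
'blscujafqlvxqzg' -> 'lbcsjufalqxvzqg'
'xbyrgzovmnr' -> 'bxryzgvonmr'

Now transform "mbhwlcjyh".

bmwhclyjh

The pattern: swap each adjacent pair of characters (1↔2, 3↔4, ...).
For "mbhwlcjyh" the result is "bmwhclyjh".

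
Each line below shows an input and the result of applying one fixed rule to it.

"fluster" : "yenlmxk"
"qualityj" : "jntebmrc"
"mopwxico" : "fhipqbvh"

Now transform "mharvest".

fatkoxlm

Each output is the input with this applied: shift every letter 7 places backward in the alphabet (wrapping around).
For "mharvest" the result is "fatkoxlm".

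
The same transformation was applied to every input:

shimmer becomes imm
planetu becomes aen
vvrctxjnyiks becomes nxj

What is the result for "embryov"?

The rule is to take characters alternately from the front and the back (1st, last, 2nd, 2nd-last, ...), then keep only the last 3 characters.
Starting from "embryov": after the first operation, "evmobyr"; after the second, "byr".

byr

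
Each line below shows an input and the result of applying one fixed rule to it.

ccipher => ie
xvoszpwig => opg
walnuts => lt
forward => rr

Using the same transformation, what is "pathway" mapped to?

The pattern: keep one character in every 3, starting at position 3 (positions 3rd, 6th, 9th, ...).
For "pathway" the result is "ta".

ta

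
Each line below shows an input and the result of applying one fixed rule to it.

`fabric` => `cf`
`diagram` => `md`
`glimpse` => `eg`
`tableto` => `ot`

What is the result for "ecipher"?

re

The rule is to move the first character to the end, then keep only the last 2 characters.
For "ecipher", step one produces "ciphere"; step two turns that into "re".
(Check on "glimpse": → "limpseg" → "eg" ✓)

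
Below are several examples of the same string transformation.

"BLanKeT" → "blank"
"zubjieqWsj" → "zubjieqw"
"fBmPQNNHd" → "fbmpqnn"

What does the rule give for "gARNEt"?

Rule — delete the last 2 characters, then convert every letter to lowercase.
On "gARNEt": the first step gives "gARN", and the second then gives "garn".
(Check on "fBmPQNNHd": → "fBmPQNN" → "fbmpqnn" ✓)

garn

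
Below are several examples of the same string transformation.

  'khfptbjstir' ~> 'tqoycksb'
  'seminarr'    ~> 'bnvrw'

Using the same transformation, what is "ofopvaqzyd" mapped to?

In each case the input is transformed by: shift every letter 9 places forward in the alphabet (wrapping around), then delete the last 3 characters.
"ofopvaqzyd" → "xoxyejz".

xoxyejz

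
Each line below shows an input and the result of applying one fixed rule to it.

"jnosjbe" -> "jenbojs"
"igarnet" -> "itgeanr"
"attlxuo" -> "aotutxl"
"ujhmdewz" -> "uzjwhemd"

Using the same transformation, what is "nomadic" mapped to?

Looking at the pairs, the operation is to take characters alternately from the front and the back (1st, last, 2nd, 2nd-last, ...).
Applying that to "nomadic" gives "ncoimda".

ncoimda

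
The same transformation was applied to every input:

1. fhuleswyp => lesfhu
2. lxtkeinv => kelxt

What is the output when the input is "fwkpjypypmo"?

pjypyfwk

Rule — delete the last 3 characters, then move the first 3 characters to the end (rotate left by 3).
So "fwkpjypypmo" becomes "pjypyfwk".
(Check on "lxtkeinv": → "lxtke" → "kelxt" ✓)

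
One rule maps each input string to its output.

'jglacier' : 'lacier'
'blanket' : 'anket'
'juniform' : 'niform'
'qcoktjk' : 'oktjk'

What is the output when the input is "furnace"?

Looking at the pairs, the operation is to delete the first 2 characters.
So "furnace" becomes "rnace".

rnace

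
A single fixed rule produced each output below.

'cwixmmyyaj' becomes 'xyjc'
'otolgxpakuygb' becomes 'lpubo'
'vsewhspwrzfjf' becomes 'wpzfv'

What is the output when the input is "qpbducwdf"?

Looking at the pairs, the operation is to keep one character in every 3, starting at position 1 (positions 1st, 4th, 7th, ...), then move the first character to the end.
On "qpbducwdf": the first step gives "qdw", and the second then gives "dwq".
(Check on "otolgxpakuygb": → "olpub" → "lpubo" ✓)

dwq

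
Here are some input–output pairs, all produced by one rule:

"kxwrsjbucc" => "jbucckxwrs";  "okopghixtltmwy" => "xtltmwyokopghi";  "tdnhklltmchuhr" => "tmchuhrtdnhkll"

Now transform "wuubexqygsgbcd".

What's happening: swap the front and back halves of the string.
Doing the same to "wuubexqygsgbcd": "ygsgbcdwuubexq".

ygsgbcdwuubexq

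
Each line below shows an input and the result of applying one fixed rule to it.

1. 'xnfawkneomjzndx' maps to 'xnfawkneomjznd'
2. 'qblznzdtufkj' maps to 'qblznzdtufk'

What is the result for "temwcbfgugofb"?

temwcbfgugof

What's happening: delete the last character.
On "temwcbfgugofb" that produces "temwcbfgugof".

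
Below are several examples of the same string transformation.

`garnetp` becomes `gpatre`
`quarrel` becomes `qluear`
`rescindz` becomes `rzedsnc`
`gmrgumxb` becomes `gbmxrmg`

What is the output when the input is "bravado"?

The pattern: take characters alternately from the front and the back (1st, last, 2nd, 2nd-last, ...), then delete the last character.
On "bravado": the first step gives "bordaav", and the second then gives "bordaa".

bordaa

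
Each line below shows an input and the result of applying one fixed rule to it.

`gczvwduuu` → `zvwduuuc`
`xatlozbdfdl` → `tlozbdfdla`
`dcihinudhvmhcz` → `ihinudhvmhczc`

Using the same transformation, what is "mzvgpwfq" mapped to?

What's happening: delete the first character, then move the first character to the end.
"mzvgpwfq" → "zvgpwfq" → "vgpwfqz".

vgpwfqz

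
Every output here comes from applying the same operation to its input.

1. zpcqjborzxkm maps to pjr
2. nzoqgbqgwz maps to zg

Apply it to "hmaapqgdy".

The transformation: keep one character in every 3, starting at position 2 (positions 2nd, 5th, 8th, ...), then delete the last character.
"hmaapqgdy" → "mpd" → "mp".

mp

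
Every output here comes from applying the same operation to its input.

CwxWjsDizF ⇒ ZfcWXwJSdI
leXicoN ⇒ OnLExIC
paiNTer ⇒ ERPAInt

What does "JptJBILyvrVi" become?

vIjPTjbilYVR

Each output is the input with this applied: flip the case of every letter, then move the last 2 characters to the front (rotate right by 2).
Doing the same to "JptJBILyvrVi": "vIjPTjbilYVR".
(Check on "leXicoN": → "LExICOn" → "OnLExIC" ✓)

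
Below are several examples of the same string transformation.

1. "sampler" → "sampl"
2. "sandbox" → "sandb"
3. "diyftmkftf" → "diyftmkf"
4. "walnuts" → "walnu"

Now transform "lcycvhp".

The transformation: delete the last 2 characters.
So "lcycvhp" becomes "lcycv".

lcycv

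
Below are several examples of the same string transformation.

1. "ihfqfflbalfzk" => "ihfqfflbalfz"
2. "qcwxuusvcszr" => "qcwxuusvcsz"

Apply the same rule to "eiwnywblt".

Looking at the pairs, the operation is to delete the last character.
For "eiwnywblt" the result is "eiwnywbl".

eiwnywbl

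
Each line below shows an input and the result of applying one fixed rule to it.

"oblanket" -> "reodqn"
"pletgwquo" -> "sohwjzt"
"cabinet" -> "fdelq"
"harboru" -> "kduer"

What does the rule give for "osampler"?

rvdpso

Looking at the pairs, the operation is to delete the last 2 characters, then shift every letter 3 places forward in the alphabet (wrapping around).
Doing the same to "osampler": "rvdpso".
(Check on "pletgwquo": → "pletgwq" → "sohwjzt" ✓)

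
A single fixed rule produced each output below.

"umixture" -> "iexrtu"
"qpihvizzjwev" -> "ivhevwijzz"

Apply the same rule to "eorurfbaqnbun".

rnuurbfnbqa

What's happening: delete the first 2 characters, then take characters alternately from the front and the back (1st, last, 2nd, 2nd-last, ...).
Starting from "eorurfbaqnbun": after the first operation, "rurfbaqnbun"; after the second, "rnuurbfnbqa".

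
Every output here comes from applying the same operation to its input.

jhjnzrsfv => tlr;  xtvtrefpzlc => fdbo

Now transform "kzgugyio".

lsa

In each case the input is transformed by: keep one character in every 3, starting at position 2 (positions 2nd, 5th, 8th, ...), then shift every letter 12 places forward in the alphabet (wrapping around).
"kzgugyio" → "zgo" → "lsa".
(Check on "jhjnzrsfv": → "hzf" → "tlr" ✓)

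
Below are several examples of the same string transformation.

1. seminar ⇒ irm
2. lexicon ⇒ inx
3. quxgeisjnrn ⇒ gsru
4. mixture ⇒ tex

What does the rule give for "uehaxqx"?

axh

The transformation: move the first 3 characters to the end (rotate left by 3), then keep one character in every 3, starting at position 1 (positions 1st, 4th, 7th, ...).
Working it through for "uehaxqx": intermediate "axqxueh", final "axh".
(Check on "seminar": → "inarsem" → "irm" ✓)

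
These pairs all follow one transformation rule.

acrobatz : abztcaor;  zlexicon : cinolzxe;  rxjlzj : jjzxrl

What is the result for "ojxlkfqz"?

fkzqjolx

What's happening: swap each adjacent pair of characters (1↔2, 3↔4, ...), then swap the front and back halves of the string.
Working it through for "ojxlkfqz": intermediate "jolxfkzq", final "fkzqjolx".
(Check on "zlexicon": → "lzxecino" → "cinolzxe" ✓)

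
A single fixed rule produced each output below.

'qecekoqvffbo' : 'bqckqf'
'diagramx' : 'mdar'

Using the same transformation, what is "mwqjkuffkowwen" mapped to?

emqkfkw

What's happening: move the last 3 characters to the front (rotate right by 3), then keep every other character starting from the second (positions 2nd, 4th, 6th, ...).
Working it through for "mwqjkuffkowwen": intermediate "wenmwqjkuffkow", final "emqkfkw".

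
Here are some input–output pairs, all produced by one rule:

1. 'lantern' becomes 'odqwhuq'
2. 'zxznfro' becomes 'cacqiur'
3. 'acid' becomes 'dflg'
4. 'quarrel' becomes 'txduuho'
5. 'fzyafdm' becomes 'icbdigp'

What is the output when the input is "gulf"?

Each output is the input with this applied: shift every letter 3 places forward in the alphabet (wrapping around).
Applying that to "gulf" gives "jxoi".

jxoi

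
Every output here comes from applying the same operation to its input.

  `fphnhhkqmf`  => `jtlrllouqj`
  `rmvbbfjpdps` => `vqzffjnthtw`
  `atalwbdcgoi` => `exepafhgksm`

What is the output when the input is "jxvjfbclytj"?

nbznjfgpcxn

Rule — shift every letter 4 places forward in the alphabet (wrapping around).
"jxvjfbclytj" → "nbznjfgpcxn".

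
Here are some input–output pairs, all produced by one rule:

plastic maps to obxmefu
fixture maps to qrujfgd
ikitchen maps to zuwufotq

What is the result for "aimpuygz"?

lmuybgks

Rule — shift every letter 12 places forward in the alphabet (wrapping around), then move the last character to the front.
For "aimpuygz", step one produces "muybgksl"; step two turns that into "lmuybgks".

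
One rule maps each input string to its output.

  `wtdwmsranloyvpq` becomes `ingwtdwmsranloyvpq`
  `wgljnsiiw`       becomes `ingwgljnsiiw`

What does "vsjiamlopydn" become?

ingvsjiamlopydn

The transformation: prepend "ing".
So "vsjiamlopydn" becomes "ingvsjiamlopydn".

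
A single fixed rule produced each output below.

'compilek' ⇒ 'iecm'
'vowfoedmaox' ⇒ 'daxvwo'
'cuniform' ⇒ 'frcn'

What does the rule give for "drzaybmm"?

The rule is to keep every other character starting from the first (positions 1st, 3rd, 5th, ...), then swap the front and back halves of the string.
Applying both steps to "drzaybmm": "dzym", then "ymdz".
(Check on "compilek": → "cmie" → "iecm" ✓)

ymdz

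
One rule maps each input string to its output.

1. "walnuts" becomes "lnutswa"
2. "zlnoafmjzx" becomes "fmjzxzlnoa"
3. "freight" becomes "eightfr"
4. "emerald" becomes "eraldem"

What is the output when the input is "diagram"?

In each case the input is transformed by: move the last 3 characters to the front (rotate right by 3), then move the last 2 characters to the front (rotate right by 2).
Working it through for "diagram": intermediate "ramdiag", final "agramdi".

agramdi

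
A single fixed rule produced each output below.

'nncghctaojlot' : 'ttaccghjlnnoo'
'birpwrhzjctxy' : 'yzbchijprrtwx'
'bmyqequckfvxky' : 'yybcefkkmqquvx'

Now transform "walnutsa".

Looking at the pairs, the operation is to sort the characters into alphabetical order, then move the last 2 characters to the front (rotate right by 2).
Doing the same to "walnutsa": "uwaalnst".

uwaalnst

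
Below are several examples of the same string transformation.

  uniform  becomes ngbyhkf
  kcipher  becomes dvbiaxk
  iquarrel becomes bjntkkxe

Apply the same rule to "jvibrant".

What's happening: shift every letter 7 places backward in the alphabet (wrapping around).
"jvibrant" → "cobuktgm".

cobuktgm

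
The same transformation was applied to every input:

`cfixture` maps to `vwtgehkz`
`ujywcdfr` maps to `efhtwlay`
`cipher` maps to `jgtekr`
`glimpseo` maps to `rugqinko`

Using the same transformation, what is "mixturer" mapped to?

Looking at the pairs, the operation is to shift every letter 2 places forward in the alphabet (wrapping around), then swap the front and back halves of the string.
For "mixturer", step one produces "okzvwtgt"; step two turns that into "wtgtokzv".

wtgtokzv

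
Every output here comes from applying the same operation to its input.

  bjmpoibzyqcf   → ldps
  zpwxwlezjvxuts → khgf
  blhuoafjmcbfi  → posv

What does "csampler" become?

cyre

The pattern: shift every letter 13 places forward in the alphabet (wrapping around) — i.e. ROT13, then keep only the last 4 characters.
"csampler" → "pfnzcyre" → "cyre".
(Check on "blhuoafjmcbfi": → "oyuhbnswzposv" → "posv" ✓)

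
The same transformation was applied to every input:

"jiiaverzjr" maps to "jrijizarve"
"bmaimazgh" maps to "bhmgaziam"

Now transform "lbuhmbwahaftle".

Rule — take characters alternately from the front and the back (1st, last, 2nd, 2nd-last, ...).
So "lbuhmbwahaftle" becomes "lebluthfmabhwa".

lebluthfmabhwa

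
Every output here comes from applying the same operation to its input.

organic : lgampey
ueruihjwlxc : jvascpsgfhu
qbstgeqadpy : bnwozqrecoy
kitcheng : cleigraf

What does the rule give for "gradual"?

syjepyb

Looking at the pairs, the operation is to shift every letter 2 places backward in the alphabet (wrapping around), then move the last 3 characters to the front (rotate right by 3).
On "gradual": the first step gives "epybsyj", and the second then gives "syjepyb".
(Check on "qbstgeqadpy": → "ozqrecoybnw" → "bnwozqrecoy" ✓)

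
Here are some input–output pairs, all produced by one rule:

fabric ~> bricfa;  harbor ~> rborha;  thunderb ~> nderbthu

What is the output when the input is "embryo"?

bryoem

The transformation: move the last character to the front, then swap the front and back halves of the string.
Applying that to "embryo" gives "bryoem".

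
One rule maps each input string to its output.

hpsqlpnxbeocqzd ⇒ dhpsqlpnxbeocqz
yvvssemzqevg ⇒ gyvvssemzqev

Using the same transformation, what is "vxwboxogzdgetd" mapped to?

dvxwboxogzdget

The pattern: move the last character to the front.
"vxwboxogzdgetd" → "dvxwboxogzdget".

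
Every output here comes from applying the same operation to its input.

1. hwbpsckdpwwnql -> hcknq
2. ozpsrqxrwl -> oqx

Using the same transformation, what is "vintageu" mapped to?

vge

In each case the input is transformed by: swap each adjacent pair of characters (1↔2, 3↔4, ...), then keep one character in every 3, starting at position 2 (positions 2nd, 5th, 8th, ...).
Applying that to "vintageu" gives "vge".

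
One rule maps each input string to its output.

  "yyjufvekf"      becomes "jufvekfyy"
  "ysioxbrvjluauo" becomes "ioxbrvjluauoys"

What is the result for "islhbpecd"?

lhbpecdis

The transformation: move the first 2 characters to the end (rotate left by 2).
Applying that to "islhbpecd" gives "lhbpecdis".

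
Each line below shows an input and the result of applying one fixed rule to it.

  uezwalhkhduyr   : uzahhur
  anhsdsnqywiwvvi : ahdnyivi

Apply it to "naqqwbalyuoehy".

nqwayoh

Each output is the input with this applied: keep every other character starting from the first (positions 1st, 3rd, 5th, ...).
Doing the same to "naqqwbalyuoehy": "nqwayoh".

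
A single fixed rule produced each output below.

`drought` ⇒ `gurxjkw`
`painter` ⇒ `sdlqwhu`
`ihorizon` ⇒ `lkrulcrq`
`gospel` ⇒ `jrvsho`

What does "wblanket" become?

The rule is to shift every letter 3 places forward in the alphabet (wrapping around).
"wblanket" → "zeodqnhw".

zeodqnhw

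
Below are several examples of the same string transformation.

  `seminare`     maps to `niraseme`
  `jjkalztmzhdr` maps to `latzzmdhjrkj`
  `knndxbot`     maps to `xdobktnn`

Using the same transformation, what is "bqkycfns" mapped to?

Each output is the input with this applied: move the first 3 characters to the end (rotate left by 3), then swap each adjacent pair of characters (1↔2, 3↔4, ...).
Working it through for "bqkycfns": intermediate "ycfnsbqk", final "cynfbskq".

cynfbskq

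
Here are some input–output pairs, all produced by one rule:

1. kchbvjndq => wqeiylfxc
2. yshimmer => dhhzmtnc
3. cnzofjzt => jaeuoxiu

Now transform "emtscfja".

nxaevzho

Rule — move the first 3 characters to the end (rotate left by 3), then shift every letter 5 places backward in the alphabet (wrapping around).
Applying that to "emtscfja" gives "nxaevzho".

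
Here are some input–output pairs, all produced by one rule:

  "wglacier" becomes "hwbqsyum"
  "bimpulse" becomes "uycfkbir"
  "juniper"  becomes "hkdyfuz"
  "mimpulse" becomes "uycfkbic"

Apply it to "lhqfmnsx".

nxgvcdib

What's happening: shift every letter 10 places backward in the alphabet (wrapping around), then swap the first and last characters.
Applying both steps to "lhqfmnsx": "bxgvcdin", then "nxgvcdib".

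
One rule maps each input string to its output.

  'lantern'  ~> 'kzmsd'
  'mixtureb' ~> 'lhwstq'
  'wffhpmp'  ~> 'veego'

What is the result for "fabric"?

The transformation: shift every letter 1 place backward in the alphabet (wrapping around), then delete the last 2 characters.
For "fabric" the result is "ezaq".

ezaq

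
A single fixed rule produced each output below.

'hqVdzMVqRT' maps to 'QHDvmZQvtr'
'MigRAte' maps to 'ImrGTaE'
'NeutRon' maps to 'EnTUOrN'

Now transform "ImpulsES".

The pattern: swap each adjacent pair of characters (1↔2, 3↔4, ...), then flip the case of every letter.
"ImpulsES" → "MiUPSLse".

MiUPSLse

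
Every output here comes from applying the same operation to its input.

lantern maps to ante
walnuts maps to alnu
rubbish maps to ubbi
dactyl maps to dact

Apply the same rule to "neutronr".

Each output is the input with this applied: move the last 2 characters to the front (rotate right by 2), then keep only the last 4 characters.
For "neutronr" the result is "utro".

utro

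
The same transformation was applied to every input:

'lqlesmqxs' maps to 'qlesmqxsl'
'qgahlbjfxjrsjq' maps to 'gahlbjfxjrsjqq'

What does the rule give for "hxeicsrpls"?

xeicsrplsh

The pattern: move the first character to the end.
Doing the same to "hxeicsrpls": "xeicsrplsh".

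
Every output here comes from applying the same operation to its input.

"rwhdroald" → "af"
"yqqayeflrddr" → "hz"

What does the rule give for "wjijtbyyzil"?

The pattern: shift every letter 9 places forward in the alphabet (wrapping around), then keep only the first 2 characters.
On "wjijtbyyzil": the first step gives "fsrsckhhiru", and the second then gives "fs".
(Check on "yqqayeflrddr": → "hzzjhnouamma" → "hz" ✓)

fs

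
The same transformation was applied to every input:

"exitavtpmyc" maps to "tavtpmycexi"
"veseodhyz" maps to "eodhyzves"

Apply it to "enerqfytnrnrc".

rqfytnrnrcene

What's happening: move the first 3 characters to the end (rotate left by 3).
For "enerqfytnrnrc" the result is "rqfytnrnrcene".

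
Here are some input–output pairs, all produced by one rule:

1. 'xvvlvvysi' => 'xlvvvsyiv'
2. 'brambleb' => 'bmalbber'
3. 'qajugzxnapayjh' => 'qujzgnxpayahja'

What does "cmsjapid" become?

Looking at the pairs, the operation is to swap each adjacent pair of characters (1↔2, 3↔4, ...), then move the first character to the end.
"cmsjapid" → "mcjspadi" → "cjspadim".
(Check on "qajugzxnapayjh": → "aqujzgnxpayahj" → "qujzgnxpayahja" ✓)

cjspadim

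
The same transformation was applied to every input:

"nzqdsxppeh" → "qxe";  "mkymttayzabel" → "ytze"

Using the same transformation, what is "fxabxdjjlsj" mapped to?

adl

What's happening: keep one character in every 3, starting at position 3 (positions 3rd, 6th, 9th, ...).
For "fxabxdjjlsj" the result is "adl".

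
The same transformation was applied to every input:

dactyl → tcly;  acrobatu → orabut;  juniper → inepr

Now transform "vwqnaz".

nqza

The rule is to swap each adjacent pair of characters (1↔2, 3↔4, ...), then delete the first 2 characters.
For "vwqnaz", step one produces "wvnqza"; step two turns that into "nqza".
(Check on "juniper": → "ujinepr" → "inepr" ✓)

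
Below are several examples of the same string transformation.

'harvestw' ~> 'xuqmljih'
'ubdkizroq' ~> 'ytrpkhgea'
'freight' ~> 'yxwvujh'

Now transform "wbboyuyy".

rrooomke

Each output is the input with this applied: shift every letter 10 places backward in the alphabet (wrapping around), then sort the characters into reverse alphabetical order.
Working it through for "wbboyuyy": intermediate "mrreokoo", final "rrooomke".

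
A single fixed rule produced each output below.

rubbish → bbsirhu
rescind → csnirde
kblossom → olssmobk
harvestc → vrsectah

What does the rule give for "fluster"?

In each case the input is transformed by: move the first 2 characters to the end (rotate left by 2), then swap each adjacent pair of characters (1↔2, 3↔4, ...).
On "fluster": the first step gives "usterfl", and the second then gives "suetfrl".

suetfrl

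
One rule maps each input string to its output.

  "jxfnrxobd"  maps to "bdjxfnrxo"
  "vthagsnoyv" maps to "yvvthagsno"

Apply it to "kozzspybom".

omkozzspyb

What's happening: move the last 2 characters to the front (rotate right by 2).
So "kozzspybom" becomes "omkozzspyb".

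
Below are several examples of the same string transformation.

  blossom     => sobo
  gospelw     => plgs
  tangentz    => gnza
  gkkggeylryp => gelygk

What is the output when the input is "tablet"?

lta

The transformation: move the first 3 characters to the end (rotate left by 3), then keep every other character starting from the first (positions 1st, 3rd, 5th, ...).
On "tablet": the first step gives "lettab", and the second then gives "lta".
(Check on "gospelw": → "pelwgos" → "plgs" ✓)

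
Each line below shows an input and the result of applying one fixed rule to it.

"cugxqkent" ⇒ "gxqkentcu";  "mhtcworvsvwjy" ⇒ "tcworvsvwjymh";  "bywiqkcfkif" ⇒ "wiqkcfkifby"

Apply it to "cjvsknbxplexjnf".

In each case the input is transformed by: move the first 2 characters to the end (rotate left by 2).
For "cjvsknbxplexjnf" the result is "vsknbxplexjnfcj".

vsknbxplexjnfcj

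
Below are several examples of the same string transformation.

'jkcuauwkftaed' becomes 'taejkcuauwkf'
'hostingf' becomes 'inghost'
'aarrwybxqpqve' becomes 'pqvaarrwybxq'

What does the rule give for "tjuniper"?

The rule is to delete the last character, then move the last 3 characters to the front (rotate right by 3).
Applying both steps to "tjuniper": "tjunipe", then "ipetjun".

ipetjun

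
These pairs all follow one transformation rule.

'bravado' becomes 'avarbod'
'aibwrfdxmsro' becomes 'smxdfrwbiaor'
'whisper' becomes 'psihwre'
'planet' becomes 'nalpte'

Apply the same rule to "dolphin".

hplodni

The rule is to reverse the string, then move the first 2 characters to the end (rotate left by 2).
Applying that to "dolphin" gives "hplodni".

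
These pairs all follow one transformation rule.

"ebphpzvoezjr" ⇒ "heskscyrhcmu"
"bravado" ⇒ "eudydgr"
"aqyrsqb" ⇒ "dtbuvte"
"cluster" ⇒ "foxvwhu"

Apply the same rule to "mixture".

plawxuh

In each case the input is transformed by: shift every letter 3 places forward in the alphabet (wrapping around).
Doing the same to "mixture": "plawxuh".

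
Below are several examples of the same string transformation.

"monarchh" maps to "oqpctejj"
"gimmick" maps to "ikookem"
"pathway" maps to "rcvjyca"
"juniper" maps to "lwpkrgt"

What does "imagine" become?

kocikpg

In each case the input is transformed by: shift every letter 2 places forward in the alphabet (wrapping around).
Doing the same to "imagine": "kocikpg".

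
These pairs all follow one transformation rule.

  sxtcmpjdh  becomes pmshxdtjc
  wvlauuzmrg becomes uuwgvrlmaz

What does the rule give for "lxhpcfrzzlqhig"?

rzlgxihhpqclfz

Rule — take characters alternately from the front and the back (1st, last, 2nd, 2nd-last, ...), then move the last 2 characters to the front (rotate right by 2).
Starting from "lxhpcfrzzlqhig": after the first operation, "lgxihhpqclfzrz"; after the second, "rzlgxihhpqclfz".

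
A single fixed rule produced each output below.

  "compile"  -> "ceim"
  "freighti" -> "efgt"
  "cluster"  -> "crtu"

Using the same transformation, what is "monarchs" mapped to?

Rule — keep every other character starting from the first (positions 1st, 3rd, 5th, ...), then sort the characters into alphabetical order.
Starting from "monarchs": after the first operation, "mnrh"; after the second, "hmnr".

hmnr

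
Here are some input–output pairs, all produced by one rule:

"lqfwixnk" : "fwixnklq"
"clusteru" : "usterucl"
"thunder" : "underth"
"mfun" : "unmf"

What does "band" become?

The pattern: move the first 2 characters to the end (rotate left by 2).
Doing the same to "band": "ndba".

ndba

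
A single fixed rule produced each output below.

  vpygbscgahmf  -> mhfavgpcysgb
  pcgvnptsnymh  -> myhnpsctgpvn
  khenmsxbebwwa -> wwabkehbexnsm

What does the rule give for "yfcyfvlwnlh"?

lnhwylfvcfy

The rule is to move the last 2 characters to the front (rotate right by 2), then take characters alternately from the front and the back (1st, last, 2nd, 2nd-last, ...).
Working it through for "yfcyfvlwnlh": intermediate "lhyfcyfvlwn", final "lnhwylfvcfy".
(Check on "pcgvnptsnymh": → "mhpcgvnptsny" → "myhnpsctgpvn" ✓)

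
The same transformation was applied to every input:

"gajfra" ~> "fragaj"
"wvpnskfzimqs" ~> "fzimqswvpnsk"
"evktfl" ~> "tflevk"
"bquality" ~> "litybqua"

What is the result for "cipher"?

hercip

Rule — swap the front and back halves of the string.
So "cipher" becomes "hercip".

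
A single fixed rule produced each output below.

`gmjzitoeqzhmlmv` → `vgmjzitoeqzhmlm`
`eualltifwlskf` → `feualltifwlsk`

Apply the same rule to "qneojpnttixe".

eqneojpnttix

The transformation: move the last character to the front.
Doing the same to "qneojpnttixe": "eqneojpnttix".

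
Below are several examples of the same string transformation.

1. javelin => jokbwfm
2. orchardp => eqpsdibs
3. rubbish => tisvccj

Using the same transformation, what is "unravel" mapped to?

In each case the input is transformed by: shift every letter 1 place forward in the alphabet (wrapping around), then move the last 2 characters to the front (rotate right by 2).
"unravel" → "vosbwfm" → "fmvosbw".

fmvosbw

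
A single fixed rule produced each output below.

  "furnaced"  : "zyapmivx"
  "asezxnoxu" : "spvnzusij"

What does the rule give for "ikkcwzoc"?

Each output is the input with this applied: move the last 2 characters to the front (rotate right by 2), then shift every letter 5 places backward in the alphabet (wrapping around).
Applying both steps to "ikkcwzoc": "ocikkcwz", then "jxdffxru".

jxdffxru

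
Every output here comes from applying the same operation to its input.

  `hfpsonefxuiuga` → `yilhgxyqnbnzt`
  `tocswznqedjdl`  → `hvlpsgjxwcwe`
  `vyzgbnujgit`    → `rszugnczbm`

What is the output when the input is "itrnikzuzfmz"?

The transformation: shift every letter 7 places backward in the alphabet (wrapping around), then delete the first character.
Applying both steps to "itrnikzuzfmz": "bmkgbdsnsyfs", then "mkgbdsnsyfs".
(Check on "vyzgbnujgit": → "orszugnczbm" → "rszugnczbm" ✓)

mkgbdsnsyfs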